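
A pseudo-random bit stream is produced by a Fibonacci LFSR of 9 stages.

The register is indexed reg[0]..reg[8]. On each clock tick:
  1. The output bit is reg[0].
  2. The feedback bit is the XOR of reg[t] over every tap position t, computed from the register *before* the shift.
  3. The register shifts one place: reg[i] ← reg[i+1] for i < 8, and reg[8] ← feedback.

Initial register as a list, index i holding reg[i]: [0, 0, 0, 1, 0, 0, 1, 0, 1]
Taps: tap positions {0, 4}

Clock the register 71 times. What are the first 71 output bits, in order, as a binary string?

00010010100111011010001111001111100110110001010100100011100011011010101

step | reg (before) | out | fb
   0 | 000100101 | 0 | 0
   1 | 001001010 | 0 | 0
   2 | 010010100 | 0 | 1
   3 | 100101001 | 1 | 1
   4 | 001010011 | 0 | 1
   5 | 010100111 | 0 | 0
   6 | 101001110 | 1 | 1
   7 | 010011101 | 0 | 1
   8 | 100111011 | 1 | 0
   9 | 001110110 | 0 | 1
  10 | 011101101 | 0 | 0
  11 | 111011010 | 1 | 0
  12 | 110110100 | 1 | 0
  13 | 101101000 | 1 | 1
  14 | 011010001 | 0 | 1
  15 | 110100011 | 1 | 1
  16 | 101000111 | 1 | 1
  17 | 010001111 | 0 | 0
  18 | 100011110 | 1 | 0
  19 | 000111100 | 0 | 1
  20 | 001111001 | 0 | 1
  21 | 011110011 | 0 | 1
  22 | 111100111 | 1 | 1
  23 | 111001111 | 1 | 1
  24 | 110011111 | 1 | 0
  25 | 100111110 | 1 | 0
  26 | 001111100 | 0 | 1
  27 | 011111001 | 0 | 1
  28 | 111110011 | 1 | 0
  29 | 111100110 | 1 | 1
  30 | 111001101 | 1 | 1
  31 | 110011011 | 1 | 0
  32 | 100110110 | 1 | 0
  33 | 001101100 | 0 | 0
  34 | 011011000 | 0 | 1
  35 | 110110001 | 1 | 0
  36 | 101100010 | 1 | 1
  37 | 011000101 | 0 | 0
  38 | 110001010 | 1 | 1
  39 | 100010101 | 1 | 0
  40 | 000101010 | 0 | 0
  41 | 001010100 | 0 | 1
  42 | 010101001 | 0 | 0
  43 | 101010010 | 1 | 0
  44 | 010100100 | 0 | 0
  45 | 101001000 | 1 | 1
  46 | 010010001 | 0 | 1
  47 | 100100011 | 1 | 1
  48 | 001000111 | 0 | 0
  49 | 010001110 | 0 | 0
  50 | 100011100 | 1 | 0
  51 | 000111000 | 0 | 1
  52 | 001110001 | 0 | 1
  53 | 011100011 | 0 | 0
  54 | 111000110 | 1 | 1
  55 | 110001101 | 1 | 1
  56 | 100011011 | 1 | 0
  57 | 000110110 | 0 | 1
  58 | 001101101 | 0 | 0
  59 | 011011010 | 0 | 1
  60 | 110110101 | 1 | 0
  61 | 101101010 | 1 | 1
  62 | 011010101 | 0 | 1
  63 | 110101011 | 1 | 1
  64 | 101010111 | 1 | 0
  65 | 010101110 | 0 | 0
  66 | 101011100 | 1 | 0
  67 | 010111000 | 0 | 1
  68 | 101110001 | 1 | 0
  69 | 011100010 | 0 | 0
  70 | 111000100 | 1 | 1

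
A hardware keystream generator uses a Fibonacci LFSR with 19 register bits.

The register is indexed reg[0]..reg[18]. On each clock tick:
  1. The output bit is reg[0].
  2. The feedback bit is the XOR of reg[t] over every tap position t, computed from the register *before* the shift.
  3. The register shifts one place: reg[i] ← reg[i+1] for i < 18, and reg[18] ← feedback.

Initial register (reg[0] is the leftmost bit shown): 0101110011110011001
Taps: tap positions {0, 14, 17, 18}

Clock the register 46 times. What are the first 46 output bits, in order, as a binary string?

0101110011110011001011100101000010000001000000

k : reg_k → out_k, fb_k
0: 0101110011110011001 → 0, fb=0
1: 1011100111100110010 → 1, fb=1
2: 0111001111001100101 → 0, fb=1
3: 1110011110011001011 → 1, fb=1
4: 1100111100110010111 → 1, fb=0
5: 1001111001100101110 → 1, fb=0
6: 0011110011001011100 → 0, fb=1
7: 0111100110010111001 → 0, fb=0
8: 1111001100101110010 → 1, fb=1
9: 1110011001011100101 → 1, fb=0
10: 1100110010111001010 → 1, fb=0
11: 1001100101110010100 → 1, fb=0
12: 0011001011100101000 → 0, fb=0
13: 0110010111001010000 → 0, fb=1
14: 1100101110010100001 → 1, fb=0
15: 1001011100101000010 → 1, fb=0
16: 0010111001010000100 → 0, fb=0
17: 0101110010100001000 → 0, fb=0
18: 1011100101000010000 → 1, fb=0
19: 0111001010000100000 → 0, fb=0
20: 1110010100001000000 → 1, fb=1
21: 1100101000010000001 → 1, fb=0
22: 1001010000100000010 → 1, fb=0
23: 0010100001000000100 → 0, fb=0
24: 0101000010000001000 → 0, fb=0
25: 1010000100000010000 → 1, fb=0
26: 0100001000000100000 → 0, fb=0
27: 1000010000001000000 → 1, fb=1
28: 0000100000010000001 → 0, fb=1
29: 0001000000100000011 → 0, fb=0
30: 0010000001000000110 → 0, fb=1
31: 0100000010000001101 → 0, fb=1
32: 1000000100000011011 → 1, fb=0
33: 0000001000000110110 → 0, fb=0
34: 0000010000001101100 → 0, fb=0
35: 0000100000011011000 → 0, fb=1
36: 0001000000110110001 → 0, fb=0
37: 0010000001101100010 → 0, fb=1
38: 0100000011011000101 → 0, fb=1
39: 1000000110110001011 → 1, fb=1
40: 0000001101100010111 → 0, fb=1
41: 0000011011000101111 → 0, fb=0
42: 0000110110001011110 → 0, fb=0
43: 0001101100010111100 → 0, fb=1
44: 0011011000101111001 → 0, fb=0
45: 0110110001011110010 → 0, fb=0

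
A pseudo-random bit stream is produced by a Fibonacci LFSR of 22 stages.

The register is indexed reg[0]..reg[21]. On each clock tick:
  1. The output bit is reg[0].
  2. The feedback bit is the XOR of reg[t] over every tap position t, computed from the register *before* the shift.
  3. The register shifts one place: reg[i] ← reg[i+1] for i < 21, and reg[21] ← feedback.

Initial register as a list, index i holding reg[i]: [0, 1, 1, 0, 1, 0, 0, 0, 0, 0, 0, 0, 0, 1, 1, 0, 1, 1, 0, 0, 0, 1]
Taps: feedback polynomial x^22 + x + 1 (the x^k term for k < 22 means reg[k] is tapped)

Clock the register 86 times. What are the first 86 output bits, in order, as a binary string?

01101000000001101100011011100000001011010010110010000001110111011101011000001001100110

k : reg_k → out_k, fb_k
0: 0110100000000110110001 → 0, fb=1
1: 1101000000001101100011 → 1, fb=0
2: 1010000000011011000110 → 1, fb=1
3: 0100000000110110001101 → 0, fb=1
4: 1000000001101100011011 → 1, fb=1
5: 0000000011011000110111 → 0, fb=0
6: 0000000110110001101110 → 0, fb=0
7: 0000001101100011011100 → 0, fb=0
8: 0000011011000110111000 → 0, fb=0
9: 0000110110001101110000 → 0, fb=0
10: 0001101100011011100000 → 0, fb=0
11: 0011011000110111000000 → 0, fb=0
12: 0110110001101110000000 → 0, fb=1
13: 1101100011011100000001 → 1, fb=0
14: 1011000110111000000010 → 1, fb=1
15: 0110001101110000000101 → 0, fb=1
16: 1100011011100000001011 → 1, fb=0
17: 1000110111000000010110 → 1, fb=1
18: 0001101110000000101101 → 0, fb=0
19: 0011011100000001011010 → 0, fb=0
20: 0110111000000010110100 → 0, fb=1
21: 1101110000000101101001 → 1, fb=0
22: 1011100000001011010010 → 1, fb=1
23: 0111000000010110100101 → 0, fb=1
24: 1110000000101101001011 → 1, fb=0
25: 1100000001011010010110 → 1, fb=0
26: 1000000010110100101100 → 1, fb=1
27: 0000000101101001011001 → 0, fb=0
28: 0000001011010010110010 → 0, fb=0
29: 0000010110100101100100 → 0, fb=0
30: 0000101101001011001000 → 0, fb=0
31: 0001011010010110010000 → 0, fb=0
32: 0010110100101100100000 → 0, fb=0
33: 0101101001011001000000 → 0, fb=1
34: 1011010010110010000001 → 1, fb=1
35: 0110100101100100000011 → 0, fb=1
36: 1101001011001000000111 → 1, fb=0
37: 1010010110010000001110 → 1, fb=1
38: 0100101100100000011101 → 0, fb=1
39: 1001011001000000111011 → 1, fb=1
40: 0010110010000001110111 → 0, fb=0
41: 0101100100000011101110 → 0, fb=1
42: 1011001000000111011101 → 1, fb=1
43: 0110010000001110111011 → 0, fb=1
44: 1100100000011101110111 → 1, fb=0
45: 1001000000111011101110 → 1, fb=1
46: 0010000001110111011101 → 0, fb=0
47: 0100000011101110111010 → 0, fb=1
48: 1000000111011101110101 → 1, fb=1
49: 0000001110111011101011 → 0, fb=0
50: 0000011101110111010110 → 0, fb=0
51: 0000111011101110101100 → 0, fb=0
52: 0001110111011101011000 → 0, fb=0
53: 0011101110111010110000 → 0, fb=0
54: 0111011101110101100000 → 0, fb=1
55: 1110111011101011000001 → 1, fb=0
56: 1101110111010110000010 → 1, fb=0
57: 1011101110101100000100 → 1, fb=1
58: 0111011101011000001001 → 0, fb=1
59: 1110111010110000010011 → 1, fb=0
60: 1101110101100000100110 → 1, fb=0
61: 1011101011000001001100 → 1, fb=1
62: 0111010110000010011001 → 0, fb=1
63: 1110101100000100110011 → 1, fb=0
64: 1101011000001001100110 → 1, fb=0
65: 1010110000010011001100 → 1, fb=1
66: 0101100000100110011001 → 0, fb=1
67: 1011000001001100110011 → 1, fb=1
68: 0110000010011001100111 → 0, fb=1
69: 1100000100110011001111 → 1, fb=0
70: 1000001001100110011110 → 1, fb=1
71: 0000010011001100111101 → 0, fb=0
72: 0000100110011001111010 → 0, fb=0
73: 0001001100110011110100 → 0, fb=0
74: 0010011001100111101000 → 0, fb=0
75: 0100110011001111010000 → 0, fb=1
76: 1001100110011110100001 → 1, fb=1
77: 0011001100111101000011 → 0, fb=0
78: 0110011001111010000110 → 0, fb=1
79: 1100110011110100001101 → 1, fb=0
80: 1001100111101000011010 → 1, fb=1
81: 0011001111010000110101 → 0, fb=0
82: 0110011110100001101010 → 0, fb=1
83: 1100111101000011010101 → 1, fb=0
84: 1001111010000110101010 → 1, fb=1
85: 0011110100001101010101 → 0, fb=0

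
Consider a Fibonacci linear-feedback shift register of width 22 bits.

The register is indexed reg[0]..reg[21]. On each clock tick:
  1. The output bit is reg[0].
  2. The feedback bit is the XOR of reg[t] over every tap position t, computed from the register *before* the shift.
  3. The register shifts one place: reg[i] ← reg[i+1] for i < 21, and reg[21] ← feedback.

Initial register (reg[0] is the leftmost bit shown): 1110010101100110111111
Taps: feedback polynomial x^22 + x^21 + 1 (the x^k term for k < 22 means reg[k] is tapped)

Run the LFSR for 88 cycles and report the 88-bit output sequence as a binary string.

k : reg_k → out_k, fb_k
0: 1110010101100110111111 → 1, fb=0
1: 1100101011001101111110 → 1, fb=1
2: 1001010110011011111101 → 1, fb=0
3: 0010101100110111111010 → 0, fb=0
4: 0101011001101111110100 → 0, fb=0
5: 1010110011011111101000 → 1, fb=1
6: 0101100110111111010001 → 0, fb=1
7: 1011001101111110100011 → 1, fb=0
8: 0110011011111101000110 → 0, fb=0
9: 1100110111111010001100 → 1, fb=1
10: 1001101111110100011001 → 1, fb=0
11: 0011011111101000110010 → 0, fb=0
12: 0110111111010001100100 → 0, fb=0
13: 1101111110100011001000 → 1, fb=1
14: 1011111101000110010001 → 1, fb=0
15: 0111111010001100100010 → 0, fb=0
16: 1111110100011001000100 → 1, fb=1
17: 1111101000110010001001 → 1, fb=0
18: 1111010001100100010010 → 1, fb=1
19: 1110100011001000100101 → 1, fb=0
20: 1101000110010001001010 → 1, fb=1
21: 1010001100100010010101 → 1, fb=0
22: 0100011001000100101010 → 0, fb=0
23: 1000110010001001010100 → 1, fb=1
24: 0001100100010010101001 → 0, fb=1
25: 0011001000100101010011 → 0, fb=1
26: 0110010001001010100111 → 0, fb=1
27: 1100100010010101001111 → 1, fb=0
28: 1001000100101010011110 → 1, fb=1
29: 0010001001010100111101 → 0, fb=1
30: 0100010010101001111011 → 0, fb=1
31: 1000100101010011110111 → 1, fb=0
32: 0001001010100111101110 → 0, fb=0
33: 0010010101001111011100 → 0, fb=0
34: 0100101010011110111000 → 0, fb=0
35: 1001010100111101110000 → 1, fb=1
36: 0010101001111011100001 → 0, fb=1
37: 0101010011110111000011 → 0, fb=1
38: 1010100111101110000111 → 1, fb=0
39: 0101001111011100001110 → 0, fb=0
40: 1010011110111000011100 → 1, fb=1
41: 0100111101110000111001 → 0, fb=1
42: 1001111011100001110011 → 1, fb=0
43: 0011110111000011100110 → 0, fb=0
44: 0111101110000111001100 → 0, fb=0
45: 1111011100001110011000 → 1, fb=1
46: 1110111000011100110001 → 1, fb=0
47: 1101110000111001100010 → 1, fb=1
48: 1011100001110011000101 → 1, fb=0
49: 0111000011100110001010 → 0, fb=0
50: 1110000111001100010100 → 1, fb=1
51: 1100001110011000101001 → 1, fb=0
52: 1000011100110001010010 → 1, fb=1
53: 0000111001100010100101 → 0, fb=1
54: 0001110011000101001011 → 0, fb=1
55: 0011100110001010010111 → 0, fb=1
56: 0111001100010100101111 → 0, fb=1
57: 1110011000101001011111 → 1, fb=0
58: 1100110001010010111110 → 1, fb=1
59: 1001100010100101111101 → 1, fb=0
60: 0011000101001011111010 → 0, fb=0
61: 0110001010010111110100 → 0, fb=0
62: 1100010100101111101000 → 1, fb=1
63: 1000101001011111010001 → 1, fb=0
64: 0001010010111110100010 → 0, fb=0
65: 0010100101111101000100 → 0, fb=0
66: 0101001011111010001000 → 0, fb=0
67: 1010010111110100010000 → 1, fb=1
68: 0100101111101000100001 → 0, fb=1
69: 1001011111010001000011 → 1, fb=0
70: 0010111110100010000110 → 0, fb=0
71: 0101111101000100001100 → 0, fb=0
72: 1011111010001000011000 → 1, fb=1
73: 0111110100010000110001 → 0, fb=1
74: 1111101000100001100011 → 1, fb=0
75: 1111010001000011000110 → 1, fb=1
76: 1110100010000110001101 → 1, fb=0
77: 1101000100001100011010 → 1, fb=1
78: 1010001000011000110101 → 1, fb=0
79: 0100010000110001101010 → 0, fb=0
80: 1000100001100011010100 → 1, fb=1
81: 0001000011000110101001 → 0, fb=1
82: 0010000110001101010011 → 0, fb=1
83: 0100001100011010100111 → 0, fb=1
84: 1000011000110101001111 → 1, fb=0
85: 0000110001101010011110 → 0, fb=0
86: 0001100011010100111100 → 0, fb=0
87: 0011000110101001111000 → 0, fb=0

1110010101100110111111010001100100010010101001111011100001110011000101001011111010001000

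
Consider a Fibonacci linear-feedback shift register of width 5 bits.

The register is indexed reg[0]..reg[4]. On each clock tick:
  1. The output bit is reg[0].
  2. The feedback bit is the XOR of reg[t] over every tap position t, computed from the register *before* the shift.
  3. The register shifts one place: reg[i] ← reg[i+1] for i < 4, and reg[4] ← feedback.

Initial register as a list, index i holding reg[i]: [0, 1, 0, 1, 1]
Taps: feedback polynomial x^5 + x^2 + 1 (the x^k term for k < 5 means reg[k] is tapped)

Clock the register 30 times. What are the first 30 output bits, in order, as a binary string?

010110011111000110111010100001

k : reg_k → out_k, fb_k
0: 01011 → 0, fb=0
1: 10110 → 1, fb=0
2: 01100 → 0, fb=1
3: 11001 → 1, fb=1
4: 10011 → 1, fb=1
5: 00111 → 0, fb=1
6: 01111 → 0, fb=1
7: 11111 → 1, fb=0
8: 11110 → 1, fb=0
9: 11100 → 1, fb=0
10: 11000 → 1, fb=1
11: 10001 → 1, fb=1
12: 00011 → 0, fb=0
13: 00110 → 0, fb=1
14: 01101 → 0, fb=1
15: 11011 → 1, fb=1
16: 10111 → 1, fb=0
17: 01110 → 0, fb=1
18: 11101 → 1, fb=0
19: 11010 → 1, fb=1
20: 10101 → 1, fb=0
21: 01010 → 0, fb=0
22: 10100 → 1, fb=0
23: 01000 → 0, fb=0
24: 10000 → 1, fb=1
25: 00001 → 0, fb=0
26: 00010 → 0, fb=0
27: 00100 → 0, fb=1
28: 01001 → 0, fb=0
29: 10010 → 1, fb=1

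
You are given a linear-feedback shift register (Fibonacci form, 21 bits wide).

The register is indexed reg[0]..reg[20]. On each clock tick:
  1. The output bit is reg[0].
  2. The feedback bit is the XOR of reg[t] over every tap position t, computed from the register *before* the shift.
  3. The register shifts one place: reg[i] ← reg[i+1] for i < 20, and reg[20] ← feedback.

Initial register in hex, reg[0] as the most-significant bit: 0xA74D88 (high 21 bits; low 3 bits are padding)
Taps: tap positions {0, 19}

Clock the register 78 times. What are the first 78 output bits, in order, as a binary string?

k : reg_k → out_k, fb_k
0: 101001110100110110001 → 1, fb=1
1: 010011101001101100011 → 0, fb=1
2: 100111010011011000111 → 1, fb=0
3: 001110100110110001110 → 0, fb=1
4: 011101001101100011101 → 0, fb=0
5: 111010011011000111010 → 1, fb=0
6: 110100110110001110100 → 1, fb=1
7: 101001101100011101001 → 1, fb=1
8: 010011011000111010011 → 0, fb=1
9: 100110110001110100111 → 1, fb=0
10: 001101100011101001110 → 0, fb=1
11: 011011000111010011101 → 0, fb=0
12: 110110001110100111010 → 1, fb=0
13: 101100011101001110100 → 1, fb=1
14: 011000111010011101001 → 0, fb=0
15: 110001110100111010010 → 1, fb=0
16: 100011101001110100100 → 1, fb=1
17: 000111010011101001001 → 0, fb=0
18: 001110100111010010010 → 0, fb=1
19: 011101001110100100101 → 0, fb=0
20: 111010011101001001010 → 1, fb=0
21: 110100111010010010100 → 1, fb=1
22: 101001110100100101001 → 1, fb=1
23: 010011101001001010011 → 0, fb=1
24: 100111010010010100111 → 1, fb=0
25: 001110100100101001110 → 0, fb=1
26: 011101001001010011101 → 0, fb=0
27: 111010010010100111010 → 1, fb=0
28: 110100100101001110100 → 1, fb=1
29: 101001001010011101001 → 1, fb=1
30: 010010010100111010011 → 0, fb=1
31: 100100101001110100111 → 1, fb=0
32: 001001010011101001110 → 0, fb=1
33: 010010100111010011101 → 0, fb=0
34: 100101001110100111010 → 1, fb=0
35: 001010011101001110100 → 0, fb=0
36: 010100111010011101000 → 0, fb=0
37: 101001110100111010000 → 1, fb=1
38: 010011101001110100001 → 0, fb=0
39: 100111010011101000010 → 1, fb=0
40: 001110100111010000100 → 0, fb=0
41: 011101001110100001000 → 0, fb=0
42: 111010011101000010000 → 1, fb=1
43: 110100111010000100001 → 1, fb=1
44: 101001110100001000011 → 1, fb=0
45: 010011101000010000110 → 0, fb=1
46: 100111010000100001101 → 1, fb=1
47: 001110100001000011011 → 0, fb=1
48: 011101000010000110111 → 0, fb=1
49: 111010000100001101111 → 1, fb=0
50: 110100001000011011110 → 1, fb=0
51: 101000010000110111100 → 1, fb=1
52: 010000100001101111001 → 0, fb=0
53: 100001000011011110010 → 1, fb=0
54: 000010000110111100100 → 0, fb=0
55: 000100001101111001000 → 0, fb=0
56: 001000011011110010000 → 0, fb=0
57: 010000110111100100000 → 0, fb=0
58: 100001101111001000000 → 1, fb=1
59: 000011011110010000001 → 0, fb=0
60: 000110111100100000010 → 0, fb=1
61: 001101111001000000101 → 0, fb=0
62: 011011110010000001010 → 0, fb=1
63: 110111100100000010101 → 1, fb=1
64: 101111001000000101011 → 1, fb=0
65: 011110010000001010110 → 0, fb=1
66: 111100100000010101101 → 1, fb=1
67: 111001000000101011011 → 1, fb=0
68: 110010000001010110110 → 1, fb=0
69: 100100000010101101100 → 1, fb=1
70: 001000000101011011001 → 0, fb=0
71: 010000001010110110010 → 0, fb=1
72: 100000010101101100101 → 1, fb=1
73: 000000101011011001011 → 0, fb=1
74: 000001010110110010111 → 0, fb=1
75: 000010101101100101111 → 0, fb=1
76: 000101011011001011111 → 0, fb=1
77: 001010110110010111111 → 0, fb=1

101001110100110110001110100111010010010100111010011101000010000110111100100000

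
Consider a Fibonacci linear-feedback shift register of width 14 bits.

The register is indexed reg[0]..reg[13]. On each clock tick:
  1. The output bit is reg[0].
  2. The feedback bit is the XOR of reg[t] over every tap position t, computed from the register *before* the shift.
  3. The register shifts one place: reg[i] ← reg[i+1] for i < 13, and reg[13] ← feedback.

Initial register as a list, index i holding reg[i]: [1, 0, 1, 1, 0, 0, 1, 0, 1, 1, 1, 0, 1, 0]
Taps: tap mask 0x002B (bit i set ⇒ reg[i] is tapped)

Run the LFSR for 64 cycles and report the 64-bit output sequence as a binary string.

tick  register→output (feedback)
  0  10110010111010→1 (0)
  1  01100101110100→0 (0)
  2  11001011101000→1 (0)
  3  10010111010000→1 (1)
  4  00101110100001→0 (1)
  5  01011101000011→0 (1)
  6  10111010000111→1 (0)
  7  01110100001110→0 (1)
  8  11101000011101→1 (0)
  9  11010000111010→1 (1)
 10  10100001110101→1 (1)
 11  01000011101011→0 (1)
 12  10000111010111→1 (0)
 13  00001110101110→0 (1)
 14  00011101011101→0 (0)
 15  00111010111010→0 (1)
 16  01110101110101→0 (1)
 17  11101011101011→1 (0)
 18  11010111010110→1 (0)
 19  10101110101100→1 (0)
 20  01011101011000→0 (1)
 21  10111010110001→1 (0)
 22  01110101100010→0 (1)
 23  11101011000101→1 (0)
 24  11010110001010→1 (0)
 25  10101100010100→1 (0)
 26  01011000101000→0 (0)
 27  10110001010000→1 (0)
 28  01100010100000→0 (1)
 29  11000101000001→1 (1)
 30  10001010000011→1 (1)
 31  00010100000111→0 (0)
 32  00101000001110→0 (0)
 33  01010000011100→0 (0)
 34  10100000111000→1 (1)
 35  01000001110001→0 (1)
 36  10000011100011→1 (1)
 37  00000111000111→0 (1)
 38  00001110001111→0 (1)
 39  00011100011111→0 (0)
 40  00111000111110→0 (1)
 41  01110001111101→0 (0)
 42  11100011111010→1 (0)
 43  11000111110100→1 (1)
 44  10001111101001→1 (0)
 45  00011111010010→0 (0)
 46  00111110100100→0 (0)
 47  01111101001000→0 (1)
 48  11111010010001→1 (1)
 49  11110100100011→1 (0)
 50  11101001000110→1 (0)
 51  11010010001100→1 (1)
 52  10100100011001→1 (0)
 53  01001000110010→0 (1)
 54  10010001100101→1 (0)
 55  00100011001010→0 (0)
 56  01000110010100→0 (0)
 57  10001100101000→1 (0)
 58  00011001010000→0 (1)
 59  00110010100001→0 (1)
 60  01100101000011→0 (0)
 61  11001010000110→1 (0)
 62  10010100001100→1 (1)
 63  00101000011001→0 (0)

1011001011101000011101011101011000101000001110001111101001000110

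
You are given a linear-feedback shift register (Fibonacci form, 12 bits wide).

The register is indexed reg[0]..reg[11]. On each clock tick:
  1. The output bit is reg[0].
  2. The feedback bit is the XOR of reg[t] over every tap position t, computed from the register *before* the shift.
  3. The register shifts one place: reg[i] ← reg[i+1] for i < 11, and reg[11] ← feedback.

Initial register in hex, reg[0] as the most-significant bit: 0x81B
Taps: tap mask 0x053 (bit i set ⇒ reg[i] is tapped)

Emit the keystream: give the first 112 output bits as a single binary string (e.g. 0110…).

step | reg (before) | out | fb
   0 | 100000011011 | 1 | 1
   1 | 000000110111 | 0 | 1
   2 | 000001101111 | 0 | 1
   3 | 000011011111 | 0 | 1
   4 | 000110111111 | 0 | 0
   5 | 001101111110 | 0 | 1
   6 | 011011111101 | 0 | 1
   7 | 110111111011 | 1 | 0
   8 | 101111110110 | 1 | 1
   9 | 011111101101 | 0 | 1
  10 | 111111011011 | 1 | 1
  11 | 111110110111 | 1 | 0
  12 | 111101101110 | 1 | 1
  13 | 111011011101 | 1 | 1
  14 | 110110111011 | 1 | 0
  15 | 101101110110 | 1 | 0
  16 | 011011101100 | 0 | 1
  17 | 110111011001 | 1 | 1
  18 | 101110110011 | 1 | 1
  19 | 011101100111 | 0 | 0
  20 | 111011001110 | 1 | 1
  21 | 110110011101 | 1 | 1
  22 | 101100111011 | 1 | 0
  23 | 011001110110 | 0 | 0
  24 | 110011101100 | 1 | 0
  25 | 100111011000 | 1 | 0
  26 | 001110110000 | 0 | 0
  27 | 011101100000 | 0 | 0
  28 | 111011000000 | 1 | 1
  29 | 110110000001 | 1 | 1
  30 | 101100000011 | 1 | 1
  31 | 011000000111 | 0 | 1
  32 | 110000001111 | 1 | 0
  33 | 100000011110 | 1 | 1
  34 | 000000111101 | 0 | 1
  35 | 000001111011 | 0 | 1
  36 | 000011110111 | 0 | 0
  37 | 000111101110 | 0 | 0
  38 | 001111011100 | 0 | 1
  39 | 011110111001 | 0 | 1
  40 | 111101110011 | 1 | 1
  41 | 111011100111 | 1 | 0
  42 | 110111001110 | 1 | 1
  43 | 101110011101 | 1 | 0
  44 | 011100111010 | 0 | 0
  45 | 111001110100 | 1 | 1
  46 | 110011101001 | 1 | 0
  47 | 100111010010 | 1 | 0
  48 | 001110100100 | 0 | 0
  49 | 011101001000 | 0 | 1
  50 | 111010010001 | 1 | 1
  51 | 110100100011 | 1 | 1
  52 | 101001000111 | 1 | 1
  53 | 010010001111 | 0 | 0
  54 | 100100011110 | 1 | 1
  55 | 001000111101 | 0 | 1
  56 | 010001111011 | 0 | 0
  57 | 100011110110 | 1 | 1
  58 | 000111101101 | 0 | 0
  59 | 001111011010 | 0 | 1
  60 | 011110110101 | 0 | 1
  61 | 111101101011 | 1 | 1
  62 | 111011010111 | 1 | 1
  63 | 110110101111 | 1 | 0
  64 | 101101011110 | 1 | 1
  65 | 011010111101 | 0 | 1
  66 | 110101111011 | 1 | 1
  67 | 101011110111 | 1 | 1
  68 | 010111101111 | 0 | 1
  69 | 101111011111 | 1 | 0
  70 | 011110111110 | 0 | 1
  71 | 111101111101 | 1 | 1
  72 | 111011111011 | 1 | 0
  73 | 110111110110 | 1 | 0
  74 | 101111101100 | 1 | 1
  75 | 011111011001 | 0 | 0
  76 | 111110110010 | 1 | 0
  77 | 111101100100 | 1 | 1
  78 | 111011001001 | 1 | 1
  79 | 110110010011 | 1 | 1
  80 | 101100100111 | 1 | 0
  81 | 011001001110 | 0 | 1
  82 | 110010011101 | 1 | 1
  83 | 100100111011 | 1 | 0
  84 | 001001110110 | 0 | 1
  85 | 010011101101 | 0 | 1
  86 | 100111011011 | 1 | 0
  87 | 001110110110 | 0 | 0
  88 | 011101101100 | 0 | 0
  89 | 111011011000 | 1 | 1
  90 | 110110110001 | 1 | 0
  91 | 101101100010 | 1 | 0
  92 | 011011000100 | 0 | 0
  93 | 110110001000 | 1 | 1
  94 | 101100010001 | 1 | 1
  95 | 011000100011 | 0 | 0
  96 | 110001000110 | 1 | 0
  97 | 100010001100 | 1 | 0
  98 | 000100011000 | 0 | 0
  99 | 001000110000 | 0 | 1
 100 | 010001100001 | 0 | 0
 101 | 100011000010 | 1 | 0
 102 | 000110000100 | 0 | 1
 103 | 001100001001 | 0 | 0
 104 | 011000010010 | 0 | 1
 105 | 110000100101 | 1 | 1
 106 | 100001001011 | 1 | 1
 107 | 000010010111 | 0 | 1
 108 | 000100101111 | 0 | 1
 109 | 001001011111 | 0 | 0
 110 | 010010111110 | 0 | 1
 111 | 100101111101 | 1 | 0

1000000110111111011011101100111011000000111101110011101001000111101101011110111110110010011101101100010001100001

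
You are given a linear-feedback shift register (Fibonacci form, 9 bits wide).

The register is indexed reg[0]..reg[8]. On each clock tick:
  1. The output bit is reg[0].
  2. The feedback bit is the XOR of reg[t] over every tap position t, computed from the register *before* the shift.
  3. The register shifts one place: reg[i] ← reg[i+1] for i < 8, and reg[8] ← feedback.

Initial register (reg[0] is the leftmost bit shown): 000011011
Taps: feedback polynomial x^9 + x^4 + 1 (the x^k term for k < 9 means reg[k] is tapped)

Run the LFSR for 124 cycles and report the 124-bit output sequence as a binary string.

tick  register→output (feedback)
  0  000011011→0 (1)
  1  000110111→0 (1)
  2  001101111→0 (0)
  3  011011110→0 (1)
  4  110111101→1 (0)
  5  101111010→1 (0)
  6  011110100→0 (1)
  7  111101001→1 (1)
  8  111010011→1 (0)
  9  110100110→1 (1)
 10  101001101→1 (1)
 11  010011011→0 (1)
 12  100110111→1 (0)
 13  001101110→0 (0)
 14  011011100→0 (1)
 15  110111001→1 (0)
 16  101110010→1 (0)
 17  011100100→0 (0)
 18  111001000→1 (1)
 19  110010001→1 (0)
 20  100100010→1 (1)
 21  001000101→0 (0)
 22  010001010→0 (0)
 23  100010100→1 (0)
 24  000101000→0 (0)
 25  001010000→0 (1)
 26  010100001→0 (0)
 27  101000010→1 (1)
 28  010000101→0 (0)
 29  100001010→1 (1)
 30  000010101→0 (1)
 31  000101011→0 (0)
 32  001010110→0 (1)
 33  010101101→0 (0)
 34  101011010→1 (0)
 35  010110100→0 (1)
 36  101101001→1 (1)
 37  011010011→0 (1)
 38  110100111→1 (1)
 39  101001111→1 (1)
 40  010011111→0 (1)
 41  100111111→1 (0)
 42  001111110→0 (1)
 43  011111101→0 (1)
 44  111111011→1 (0)
 45  111110110→1 (0)
 46  111101100→1 (1)
 47  111011001→1 (0)
 48  110110010→1 (0)
 49  101100100→1 (1)
 50  011001001→0 (0)
 51  110010010→1 (0)
 52  100100100→1 (1)
 53  001001001→0 (0)
 54  010010010→0 (1)
 55  100100101→1 (1)
 56  001001011→0 (0)
 57  010010110→0 (1)
 58  100101101→1 (1)
 59  001011011→0 (1)
 60  010110111→0 (1)
 61  101101111→1 (1)
 62  011011111→0 (1)
 63  110111111→1 (0)
 64  101111110→1 (0)
 65  011111100→0 (1)
 66  111111001→1 (0)
 67  111110010→1 (0)
 68  111100100→1 (1)
 69  111001001→1 (1)
 70  110010011→1 (0)
 71  100100110→1 (1)
 72  001001101→0 (0)
 73  010011010→0 (1)
 74  100110101→1 (0)
 75  001101010→0 (0)
 76  011010100→0 (1)
 77  110101001→1 (1)
 78  101010011→1 (0)
 79  010100110→0 (0)
 80  101001100→1 (1)
 81  010011001→0 (1)
 82  100110011→1 (0)
 83  001100110→0 (0)
 84  011001100→0 (0)
 85  110011000→1 (0)
 86  100110000→1 (0)
 87  001100000→0 (0)
 88  011000000→0 (0)
 89  110000000→1 (1)
 90  100000001→1 (1)
 91  000000011→0 (0)
 92  000000110→0 (0)
 93  000001100→0 (0)
 94  000011000→0 (1)
 95  000110001→0 (1)
 96  001100011→0 (0)
 97  011000110→0 (0)
 98  110001100→1 (1)
 99  100011001→1 (0)
100  000110010→0 (1)
101  001100101→0 (0)
102  011001010→0 (0)
103  110010100→1 (0)
104  100101000→1 (1)
105  001010001→0 (1)
106  010100011→0 (0)
107  101000110→1 (1)
108  010001101→0 (0)
109  100011010→1 (0)
110  000110100→0 (1)
111  001101001→0 (0)
112  011010010→0 (1)
113  110100101→1 (1)
114  101001011→1 (1)
115  010010111→0 (1)
116  100101111→1 (1)
117  001011111→0 (1)
118  010111111→0 (1)
119  101111111→1 (0)
120  011111110→0 (1)
121  111111101→1 (0)
122  111111010→1 (0)
123  111110100→1 (0)

0000110111101001101110010001010000101011010011111101100100100101101111110010011010100110011000000011000110010100011010010111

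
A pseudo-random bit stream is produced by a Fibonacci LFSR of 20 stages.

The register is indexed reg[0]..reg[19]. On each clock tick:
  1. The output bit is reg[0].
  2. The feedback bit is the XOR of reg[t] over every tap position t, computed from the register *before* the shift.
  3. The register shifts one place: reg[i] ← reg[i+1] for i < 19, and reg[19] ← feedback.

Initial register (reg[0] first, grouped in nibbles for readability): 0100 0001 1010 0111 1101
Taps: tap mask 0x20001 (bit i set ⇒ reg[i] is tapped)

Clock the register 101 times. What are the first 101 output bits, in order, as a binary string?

01000001101001111101111111100110101010001110001000101111011000100110111100010100101100001110110011010

tick  register→output (feedback)
  0  01000001101001111101→0 (1)
  1  10000011010011111011→1 (1)
  2  00000110100111110111→0 (1)
  3  00001101001111101111→0 (1)
  4  00011010011111011111→0 (1)
  5  00110100111110111111→0 (1)
  6  01101001111101111111→0 (1)
  7  11010011111011111111→1 (0)
  8  10100111110111111110→1 (0)
  9  01001111101111111100→0 (1)
 10  10011111011111111001→1 (1)
 11  00111110111111110011→0 (0)
 12  01111101111111100110→0 (1)
 13  11111011111111001101→1 (0)
 14  11110111111110011010→1 (1)
 15  11101111111100110101→1 (0)
 16  11011111111001101010→1 (1)
 17  10111111110011010101→1 (0)
 18  01111111100110101010→0 (0)
 19  11111111001101010100→1 (0)
 20  11111110011010101000→1 (1)
 21  11111100110101010001→1 (1)
 22  11111001101010100011→1 (1)
 23  11110011010101000111→1 (0)
 24  11100110101010001110→1 (0)
 25  11001101010100011100→1 (0)
 26  10011010101000111000→1 (1)
 27  00110101010001110001→0 (0)
 28  01101010100011100010→0 (0)
 29  11010101000111000100→1 (0)
 30  10101010001110001000→1 (1)
 31  01010100011100010001→0 (0)
 32  10101000111000100010→1 (1)
 33  01010001110001000101→0 (1)
 34  10100011100010001011→1 (1)
 35  01000111000100010111→0 (1)
 36  10001110001000101111→1 (0)
 37  00011100010001011110→0 (1)
 38  00111000100010111101→0 (1)
 39  01110001000101111011→0 (0)
 40  11100010001011110110→1 (0)
 41  11000100010111101100→1 (0)
 42  10001000101111011000→1 (1)
 43  00010001011110110001→0 (0)
 44  00100010111101100010→0 (0)
 45  01000101111011000100→0 (1)
 46  10001011110110001001→1 (1)
 47  00010111101100010011→0 (0)
 48  00101111011000100110→0 (1)
 49  01011110110001001101→0 (1)
 50  10111101100010011011→1 (1)
 51  01111011000100110111→0 (1)
 52  11110110001001101111→1 (0)
 53  11101100010011011110→1 (0)
 54  11011000100110111100→1 (0)
 55  10110001001101111000→1 (1)
 56  01100010011011110001→0 (0)
 57  11000100110111100010→1 (1)
 58  10001001101111000101→1 (0)
 59  00010011011110001010→0 (0)
 60  00100110111100010100→0 (1)
 61  01001101111000101001→0 (0)
 62  10011011110001010010→1 (1)
 63  00110111100010100101→0 (1)
 64  01101111000101001011→0 (0)
 65  11011110001010010110→1 (0)
 66  10111100010100101100→1 (0)
 67  01111000101001011000→0 (0)
 68  11110001010010110000→1 (1)
 69  11100010100101100001→1 (1)
 70  11000101001011000011→1 (1)
 71  10001010010110000111→1 (0)
 72  00010100101100001110→0 (1)
 73  00101001011000011101→0 (1)
 74  01010010110000111011→0 (0)
 75  10100101100001110110→1 (0)
 76  01001011000011101100→0 (1)
 77  10010110000111011001→1 (1)
 78  00101100001110110011→0 (0)
 79  01011000011101100110→0 (1)
 80  10110000111011001101→1 (0)
 81  01100001110110011010→0 (0)
 82  11000011101100110100→1 (0)
 83  10000111011001101000→1 (1)
 84  00001110110011010001→0 (0)
 85  00011101100110100010→0 (0)
 86  00111011001101000100→0 (1)
 87  01110110011010001001→0 (0)
 88  11101100110100010010→1 (1)
 89  11011001101000100101→1 (0)
 90  10110011010001001010→1 (1)
 91  01100110100010010101→0 (1)
 92  11001101000100101011→1 (1)
 93  10011010001001010111→1 (0)
 94  00110100010010101110→0 (1)
 95  01101000100101011101→0 (1)
 96  11010001001010111011→1 (1)
 97  10100010010101110111→1 (0)
 98  01000100101011101110→0 (1)
 99  10001001010111011101→1 (0)
100  00010010101110111010→0 (0)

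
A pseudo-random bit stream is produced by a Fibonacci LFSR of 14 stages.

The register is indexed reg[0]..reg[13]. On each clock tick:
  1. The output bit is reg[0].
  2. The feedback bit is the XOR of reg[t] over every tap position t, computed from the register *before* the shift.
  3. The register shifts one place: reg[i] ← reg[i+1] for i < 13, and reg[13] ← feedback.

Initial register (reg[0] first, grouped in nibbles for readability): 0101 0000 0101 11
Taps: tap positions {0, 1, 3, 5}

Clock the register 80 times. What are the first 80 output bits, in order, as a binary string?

01010000010111011110011011010111000111001000100101000011111001101001111100110010

tick  register→output (feedback)
  0  01010000010111→0 (0)
  1  10100000101110→1 (1)
  2  01000001011101→0 (1)
  3  10000010111011→1 (1)
  4  00000101110111→0 (1)
  5  00001011101111→0 (0)
  6  00010111011110→0 (0)
  7  00101110111100→0 (1)
  8  01011101111001→0 (1)
  9  10111011110011→1 (0)
 10  01110111100110→0 (1)
 11  11101111001101→1 (1)
 12  11011110011011→1 (0)
 13  10111100110110→1 (1)
 14  01111001101101→0 (0)
 15  11110011011010→1 (1)
 16  11100110110101→1 (1)
 17  11001101101011→1 (1)
 18  10011011010111→1 (0)
 19  00110110101110→0 (0)
 20  01101101011100→0 (0)
 21  11011010111000→1 (1)
 22  10110101110001→1 (1)
 23  01101011100011→0 (1)
 24  11010111000111→1 (0)
 25  10101110001110→1 (0)
 26  01011100011100→0 (1)
 27  10111000111001→1 (0)
 28  01110001110010→0 (0)
 29  11100011100100→1 (0)
 30  11000111001000→1 (1)
 31  10001110010001→1 (0)
 32  00011100100010→0 (0)
 33  00111001000100→0 (1)
 34  01110010001001→0 (0)
 35  11100100010010→1 (1)
 36  11001000100101→1 (0)
 37  10010001001010→1 (0)
 38  00100010010100→0 (0)
 39  01000100101000→0 (0)
 40  10001001010000→1 (1)
 41  00010010100001→0 (1)
 42  00100101000011→0 (1)
 43  01001010000111→0 (1)
 44  10010100001111→1 (1)
 45  00101000011111→0 (0)
 46  01010000111110→0 (0)
 47  10100001111100→1 (1)
 48  01000011111001→0 (1)
 49  10000111110011→1 (0)
 50  00001111100110→0 (1)
 51  00011111001101→0 (0)
 52  00111110011010→0 (0)
 53  01111100110100→0 (1)
 54  11111001101001→1 (1)
 55  11110011010011→1 (1)
 56  11100110100111→1 (1)
 57  11001101001111→1 (1)
 58  10011010011111→1 (0)
 59  00110100111110→0 (0)
 60  01101001111100→0 (1)
 61  11010011111001→1 (1)
 62  10100111110011→1 (0)
 63  01001111100110→0 (0)
 64  10011111001100→1 (1)
 65  00111110011001→0 (0)
 66  01111100110010→0 (1)
 67  11111001100101→1 (1)
 68  11110011001011→1 (1)
 69  11100110010111→1 (1)
 70  11001100101111→1 (1)
 71  10011001011111→1 (0)
 72  00110010111110→0 (1)
 73  01100101111101→0 (0)
 74  11001011111010→1 (0)
 75  10010111110100→1 (1)
 76  00101111101001→0 (1)
 77  01011111010011→0 (1)
 78  10111110100111→1 (1)
 79  01111101001111→0 (1)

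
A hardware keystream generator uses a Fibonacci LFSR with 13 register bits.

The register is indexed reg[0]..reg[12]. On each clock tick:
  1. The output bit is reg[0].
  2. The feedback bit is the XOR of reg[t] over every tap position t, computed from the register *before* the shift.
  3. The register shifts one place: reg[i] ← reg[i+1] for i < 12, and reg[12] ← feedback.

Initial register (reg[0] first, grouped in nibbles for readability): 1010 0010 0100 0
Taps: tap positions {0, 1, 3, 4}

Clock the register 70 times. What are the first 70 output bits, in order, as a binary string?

1010001001000110100001001011111100011110010000011010011010101101101000

step | reg (before) | out | fb
   0 | 1010001001000 | 1 | 1
   1 | 0100010010001 | 0 | 1
   2 | 1000100100011 | 1 | 0
   3 | 0001001000110 | 0 | 1
   4 | 0010010001101 | 0 | 0
   5 | 0100100011010 | 0 | 0
   6 | 1001000110100 | 1 | 0
   7 | 0010001101000 | 0 | 0
   8 | 0100011010000 | 0 | 1
   9 | 1000110100001 | 1 | 0
  10 | 0001101000010 | 0 | 0
  11 | 0011010000100 | 0 | 1
  12 | 0110100001001 | 0 | 0
  13 | 1101000010010 | 1 | 1
  14 | 1010000100101 | 1 | 1
  15 | 0100001001011 | 0 | 1
  16 | 1000010010111 | 1 | 1
  17 | 0000100101111 | 0 | 1
  18 | 0001001011111 | 0 | 1
  19 | 0010010111111 | 0 | 0
  20 | 0100101111110 | 0 | 0
  21 | 1001011111100 | 1 | 0
  22 | 0010111111000 | 0 | 1
  23 | 0101111110001 | 0 | 1
  24 | 1011111100011 | 1 | 1
  25 | 0111111000111 | 0 | 1
  26 | 1111110001111 | 1 | 0
  27 | 1111100011110 | 1 | 0
  28 | 1111000111100 | 1 | 1
  29 | 1110001111001 | 1 | 0
  30 | 1100011110010 | 1 | 0
  31 | 1000111100100 | 1 | 0
  32 | 0001111001000 | 0 | 0
  33 | 0011110010000 | 0 | 0
  34 | 0111100100000 | 0 | 1
  35 | 1111001000001 | 1 | 1
  36 | 1110010000011 | 1 | 0
  37 | 1100100000110 | 1 | 1
  38 | 1001000001101 | 1 | 0
  39 | 0010000011010 | 0 | 0
  40 | 0100000110100 | 0 | 1
  41 | 1000001101001 | 1 | 1
  42 | 0000011010011 | 0 | 0
  43 | 0000110100110 | 0 | 1
  44 | 0001101001101 | 0 | 0
  45 | 0011010011010 | 0 | 1
  46 | 0110100110101 | 0 | 0
  47 | 1101001101010 | 1 | 1
  48 | 1010011010101 | 1 | 1
  49 | 0100110101011 | 0 | 0
  50 | 1001101010110 | 1 | 1
  51 | 0011010101101 | 0 | 1
  52 | 0110101011011 | 0 | 0
  53 | 1101010110110 | 1 | 1
  54 | 1010101101101 | 1 | 0
  55 | 0101011011010 | 0 | 0
  56 | 1010110110100 | 1 | 0
  57 | 0101101101000 | 0 | 1
  58 | 1011011010001 | 1 | 0
  59 | 0110110100010 | 0 | 0
  60 | 1101101000100 | 1 | 0
  61 | 1011010001000 | 1 | 0
  62 | 0110100010000 | 0 | 0
  63 | 1101000100000 | 1 | 1
  64 | 1010001000001 | 1 | 1
  65 | 0100010000011 | 0 | 1
  66 | 1000100000111 | 1 | 0
  67 | 0001000001110 | 0 | 1
  68 | 0010000011101 | 0 | 0
  69 | 0100000111010 | 0 | 1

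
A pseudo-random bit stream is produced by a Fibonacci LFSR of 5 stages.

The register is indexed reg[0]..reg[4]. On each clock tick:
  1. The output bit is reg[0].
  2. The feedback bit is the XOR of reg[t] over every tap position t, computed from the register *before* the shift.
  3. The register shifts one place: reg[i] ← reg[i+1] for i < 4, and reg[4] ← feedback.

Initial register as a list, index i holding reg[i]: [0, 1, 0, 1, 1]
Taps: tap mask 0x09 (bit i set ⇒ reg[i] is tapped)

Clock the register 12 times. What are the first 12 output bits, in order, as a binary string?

k : reg_k → out_k, fb_k
0: 01011 → 0, fb=1
1: 10111 → 1, fb=0
2: 01110 → 0, fb=1
3: 11101 → 1, fb=1
4: 11011 → 1, fb=0
5: 10110 → 1, fb=0
6: 01100 → 0, fb=0
7: 11000 → 1, fb=1
8: 10001 → 1, fb=1
9: 00011 → 0, fb=1
10: 00111 → 0, fb=1
11: 01111 → 0, fb=1

010111011000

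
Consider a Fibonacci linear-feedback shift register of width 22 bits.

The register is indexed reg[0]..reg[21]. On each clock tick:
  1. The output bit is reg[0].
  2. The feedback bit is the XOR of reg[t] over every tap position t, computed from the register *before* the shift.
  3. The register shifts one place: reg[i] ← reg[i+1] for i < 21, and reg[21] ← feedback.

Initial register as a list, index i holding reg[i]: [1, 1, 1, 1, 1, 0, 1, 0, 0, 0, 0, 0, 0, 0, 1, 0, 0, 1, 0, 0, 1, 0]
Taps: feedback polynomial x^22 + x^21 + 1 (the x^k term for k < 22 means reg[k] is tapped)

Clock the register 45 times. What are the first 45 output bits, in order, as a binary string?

111110100000001001001010101100000000111000110

tick  register→output (feedback)
  0  1111101000000010010010→1 (1)
  1  1111010000000100100101→1 (0)
  2  1110100000001001001010→1 (1)
  3  1101000000010010010101→1 (0)
  4  1010000000100100101010→1 (1)
  5  0100000001001001010101→0 (1)
  6  1000000010010010101011→1 (0)
  7  0000000100100101010110→0 (0)
  8  0000001001001010101100→0 (0)
  9  0000010010010101011000→0 (0)
 10  0000100100101010110000→0 (0)
 11  0001001001010101100000→0 (0)
 12  0010010010101011000000→0 (0)
 13  0100100101010110000000→0 (0)
 14  1001001010101100000000→1 (1)
 15  0010010101011000000001→0 (1)
 16  0100101010110000000011→0 (1)
 17  1001010101100000000111→1 (0)
 18  0010101011000000001110→0 (0)
 19  0101010110000000011100→0 (0)
 20  1010101100000000111000→1 (1)
 21  0101011000000001110001→0 (1)
 22  1010110000000011100011→1 (0)
 23  0101100000000111000110→0 (0)
 24  1011000000001110001100→1 (1)
 25  0110000000011100011001→0 (1)
 26  1100000000111000110011→1 (0)
 27  1000000001110001100110→1 (1)
 28  0000000011100011001101→0 (1)
 29  0000000111000110011011→0 (1)
 30  0000001110001100110111→0 (1)
 31  0000011100011001101111→0 (1)
 32  0000111000110011011111→0 (1)
 33  0001110001100110111111→0 (1)
 34  0011100011001101111111→0 (1)
 35  0111000110011011111111→0 (1)
 36  1110001100110111111111→1 (0)
 37  1100011001101111111110→1 (1)
 38  1000110011011111111101→1 (0)
 39  0001100110111111111010→0 (0)
 40  0011001101111111110100→0 (0)
 41  0110011011111111101000→0 (0)
 42  1100110111111111010000→1 (1)
 43  1001101111111110100001→1 (0)
 44  0011011111111101000010→0 (0)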